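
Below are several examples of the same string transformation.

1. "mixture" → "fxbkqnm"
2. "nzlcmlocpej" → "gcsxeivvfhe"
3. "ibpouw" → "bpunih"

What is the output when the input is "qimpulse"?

Looking at the pairs, the operation is to shift every letter 7 places backward in the alphabet (wrapping around), then take characters alternately from the front and the back (1st, last, 2nd, 2nd-last, ...).
On "qimpulse": the first step gives "jbfinelx", and the second then gives "jxblfein".

jxblfein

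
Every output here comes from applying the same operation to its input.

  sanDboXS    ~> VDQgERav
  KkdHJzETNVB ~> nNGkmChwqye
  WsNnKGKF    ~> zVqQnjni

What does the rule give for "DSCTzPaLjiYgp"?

What's happening: flip the case of every letter, then shift every letter 3 places forward in the alphabet (wrapping around).
For "DSCTzPaLjiYgp" the result is "gvfwCsDoMLbJS".

gvfwCsDoMLbJS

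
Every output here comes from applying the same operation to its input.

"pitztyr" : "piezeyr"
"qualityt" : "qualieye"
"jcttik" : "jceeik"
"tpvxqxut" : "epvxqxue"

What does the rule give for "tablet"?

eablee

Each output is the input with this applied: replace every "t" with "e".
Doing the same to "tablet": "eablee".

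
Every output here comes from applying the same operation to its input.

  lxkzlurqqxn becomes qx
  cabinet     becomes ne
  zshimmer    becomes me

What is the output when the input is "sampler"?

le

The pattern: move the last character to the front, then keep only the last 2 characters.
Doing the same to "sampler": "le".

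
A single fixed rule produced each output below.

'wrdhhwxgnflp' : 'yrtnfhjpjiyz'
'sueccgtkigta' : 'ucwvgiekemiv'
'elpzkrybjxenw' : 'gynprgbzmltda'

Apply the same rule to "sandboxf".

uhczpqfd

Each output is the input with this applied: shift every letter 2 places forward in the alphabet (wrapping around), then take characters alternately from the front and the back (1st, last, 2nd, 2nd-last, ...).
On "sandboxf": the first step gives "ucpfdqzh", and the second then gives "uhczpqfd".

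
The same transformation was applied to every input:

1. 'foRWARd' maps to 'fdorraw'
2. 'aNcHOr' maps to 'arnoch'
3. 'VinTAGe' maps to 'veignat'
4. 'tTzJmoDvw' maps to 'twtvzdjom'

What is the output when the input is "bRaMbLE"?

berlabm

Looking at the pairs, the operation is to take characters alternately from the front and the back (1st, last, 2nd, 2nd-last, ...), then convert every letter to lowercase.
For "bRaMbLE", step one produces "bERLabM"; step two turns that into "berlabm".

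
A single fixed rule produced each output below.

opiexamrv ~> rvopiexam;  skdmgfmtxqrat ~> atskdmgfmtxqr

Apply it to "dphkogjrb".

In each case the input is transformed by: move the last 2 characters to the front (rotate right by 2).
"dphkogjrb" → "rbdphkogj".

rbdphkogj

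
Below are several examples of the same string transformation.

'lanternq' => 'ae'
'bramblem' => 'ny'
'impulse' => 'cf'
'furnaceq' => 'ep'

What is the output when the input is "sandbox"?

ab

Looking at the pairs, the operation is to keep one character in every 3, starting at position 3 (positions 3rd, 6th, 9th, ...), then shift every letter 13 places forward in the alphabet (wrapping around) — i.e. ROT13.
On "sandbox": the first step gives "no", and the second then gives "ab".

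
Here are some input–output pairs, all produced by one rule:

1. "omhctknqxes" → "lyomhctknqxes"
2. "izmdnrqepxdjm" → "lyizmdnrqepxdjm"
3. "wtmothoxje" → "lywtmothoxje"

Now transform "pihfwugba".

What's happening: prepend "ly".
For "pihfwugba" the result is "lypihfwugba".

lypihfwugba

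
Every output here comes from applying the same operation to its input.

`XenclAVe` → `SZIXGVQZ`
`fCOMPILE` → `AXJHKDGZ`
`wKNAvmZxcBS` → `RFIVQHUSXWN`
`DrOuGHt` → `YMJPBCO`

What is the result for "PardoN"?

KVMYJI

In each case the input is transformed by: shift every letter 5 places backward in the alphabet (wrapping around), then convert every letter to uppercase.
So "PardoN" becomes "KVMYJI".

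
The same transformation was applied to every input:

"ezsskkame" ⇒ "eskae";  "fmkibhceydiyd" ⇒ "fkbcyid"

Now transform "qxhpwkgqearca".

qhwgera

Rule — keep every other character starting from the first (positions 1st, 3rd, 5th, ...).
"qxhpwkgqearca" → "qhwgera".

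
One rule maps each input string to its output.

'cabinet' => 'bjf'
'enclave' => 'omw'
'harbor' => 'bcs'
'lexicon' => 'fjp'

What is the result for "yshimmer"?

Rule — shift every letter 1 place forward in the alphabet (wrapping around), then keep every other character starting from the second (positions 2nd, 4th, 6th, ...).
"yshimmer" → "ztijnnfs" → "tjns".

tjns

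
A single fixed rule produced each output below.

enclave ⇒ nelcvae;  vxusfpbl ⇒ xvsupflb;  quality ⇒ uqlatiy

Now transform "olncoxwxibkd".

locnxoxwbidk

Each output is the input with this applied: swap each adjacent pair of characters (1↔2, 3↔4, ...).
For "olncoxwxibkd" the result is "locnxoxwbidk".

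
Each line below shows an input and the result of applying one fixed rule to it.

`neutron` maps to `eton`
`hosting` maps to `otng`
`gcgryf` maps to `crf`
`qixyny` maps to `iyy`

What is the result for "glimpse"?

The transformation: swap each adjacent pair of characters (1↔2, 3↔4, ...), then keep every other character starting from the first (positions 1st, 3rd, 5th, ...).
Starting from "glimpse": after the first operation, "lgmispe"; after the second, "lmse".

lmse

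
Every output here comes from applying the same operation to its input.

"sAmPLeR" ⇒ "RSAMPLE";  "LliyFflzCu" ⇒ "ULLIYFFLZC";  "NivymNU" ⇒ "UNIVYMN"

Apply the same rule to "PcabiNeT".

The transformation: move the last character to the front, then convert every letter to uppercase.
On "PcabiNeT" that produces "TPCABINE".
(Check on "NivymNU": → "UNivymN" → "UNIVYMN" ✓)

TPCABINE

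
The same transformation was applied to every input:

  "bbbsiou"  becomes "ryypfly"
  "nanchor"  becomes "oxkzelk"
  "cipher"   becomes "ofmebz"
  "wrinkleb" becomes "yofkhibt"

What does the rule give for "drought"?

qolrdea

The rule is to swap the first and last characters, then shift every letter 3 places backward in the alphabet (wrapping around).
On "drought": the first step gives "troughd", and the second then gives "qolrdea".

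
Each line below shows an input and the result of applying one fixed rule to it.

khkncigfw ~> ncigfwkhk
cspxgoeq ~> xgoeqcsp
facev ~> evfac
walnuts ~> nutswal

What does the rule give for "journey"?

rneyjou

In each case the input is transformed by: move the first 3 characters to the end (rotate left by 3).
On "journey" that produces "rneyjou".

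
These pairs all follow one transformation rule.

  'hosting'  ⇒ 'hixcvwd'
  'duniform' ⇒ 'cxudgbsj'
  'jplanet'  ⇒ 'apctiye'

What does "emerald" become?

tgpastb

Rule — shift every letter 11 places backward in the alphabet (wrapping around), then move the first 2 characters to the end (rotate left by 2).
"emerald" → "tbtgpas" → "tgpastb".
(Check on "duniform": → "sjcxudgb" → "cxudgbsj" ✓)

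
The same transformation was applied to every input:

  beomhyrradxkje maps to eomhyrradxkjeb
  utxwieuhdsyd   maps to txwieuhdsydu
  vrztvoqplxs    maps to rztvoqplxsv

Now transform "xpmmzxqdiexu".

The pattern: move the first character to the end.
So "xpmmzxqdiexu" becomes "pmmzxqdiexux".

pmmzxqdiexux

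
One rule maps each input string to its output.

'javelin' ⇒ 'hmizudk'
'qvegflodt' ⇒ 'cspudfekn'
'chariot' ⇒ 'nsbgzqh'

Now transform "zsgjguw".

Rule — move the last 2 characters to the front (rotate right by 2), then shift every letter 1 place backward in the alphabet (wrapping around).
Applying both steps to "zsgjguw": "uwzsgjg", then "tvyrfif".
(Check on "javelin": → "injavel" → "hmizudk" ✓)

tvyrfif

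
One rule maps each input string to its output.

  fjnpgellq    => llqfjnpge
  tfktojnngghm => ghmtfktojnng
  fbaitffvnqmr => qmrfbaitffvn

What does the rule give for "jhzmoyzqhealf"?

alfjhzmoyzqhe

Looking at the pairs, the operation is to move the last 3 characters to the front (rotate right by 3).
Applying that to "jhzmoyzqhealf" gives "alfjhzmoyzqhe".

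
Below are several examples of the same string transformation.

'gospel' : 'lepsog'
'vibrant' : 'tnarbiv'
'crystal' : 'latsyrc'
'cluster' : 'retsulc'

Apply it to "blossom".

Looking at the pairs, the operation is to reverse the string.
Doing the same to "blossom": "mossolb".

mossolb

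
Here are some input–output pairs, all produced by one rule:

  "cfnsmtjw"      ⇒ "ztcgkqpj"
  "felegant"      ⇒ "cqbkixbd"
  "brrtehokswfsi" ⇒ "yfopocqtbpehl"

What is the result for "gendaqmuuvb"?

dybskrarxjn

Looking at the pairs, the operation is to take characters alternately from the front and the back (1st, last, 2nd, 2nd-last, ...), then shift every letter 3 places backward in the alphabet (wrapping around).
"gendaqmuuvb" → "gbevnuduamq" → "dybskrarxjn".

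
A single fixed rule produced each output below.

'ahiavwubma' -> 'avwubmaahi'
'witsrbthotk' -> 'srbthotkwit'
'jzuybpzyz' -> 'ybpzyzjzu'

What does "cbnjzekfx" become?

jzekfxcbn

Looking at the pairs, the operation is to move the first 3 characters to the end (rotate left by 3).
Doing the same to "cbnjzekfx": "jzekfxcbn".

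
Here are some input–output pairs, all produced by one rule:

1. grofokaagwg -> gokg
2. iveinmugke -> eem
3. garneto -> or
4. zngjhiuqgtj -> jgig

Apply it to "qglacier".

rli

Each output is the input with this applied: move the last 2 characters to the front (rotate right by 2), then keep one character in every 3, starting at position 2 (positions 2nd, 5th, 8th, ...).
For "qglacier", step one produces "erqglaci"; step two turns that into "rli".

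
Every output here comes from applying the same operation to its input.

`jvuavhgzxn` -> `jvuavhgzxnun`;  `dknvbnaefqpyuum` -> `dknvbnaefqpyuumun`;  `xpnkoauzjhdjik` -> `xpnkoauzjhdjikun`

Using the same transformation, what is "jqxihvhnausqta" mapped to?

The rule is to append "un".
On "jqxihvhnausqta" that produces "jqxihvhnausqtaun".

jqxihvhnausqtaun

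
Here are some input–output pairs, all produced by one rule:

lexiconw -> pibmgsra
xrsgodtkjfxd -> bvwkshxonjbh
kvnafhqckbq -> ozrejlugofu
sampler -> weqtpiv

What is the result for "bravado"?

fvezehs

Each output is the input with this applied: shift every letter 4 places forward in the alphabet (wrapping around).
Applying that to "bravado" gives "fvezehs".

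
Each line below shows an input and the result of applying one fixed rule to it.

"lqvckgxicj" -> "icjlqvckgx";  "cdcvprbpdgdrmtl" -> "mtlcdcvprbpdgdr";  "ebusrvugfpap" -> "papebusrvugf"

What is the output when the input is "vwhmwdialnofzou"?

zouvwhmwdialnof

What's happening: move the last 3 characters to the front (rotate right by 3).
Doing the same to "vwhmwdialnofzou": "zouvwhmwdialnof".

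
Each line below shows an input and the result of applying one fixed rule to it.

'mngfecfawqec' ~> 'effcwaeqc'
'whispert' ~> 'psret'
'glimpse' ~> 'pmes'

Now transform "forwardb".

awdrb

The pattern: delete the first 3 characters, then swap each adjacent pair of characters (1↔2, 3↔4, ...).
Applying both steps to "forwardb": "wardb", then "awdrb".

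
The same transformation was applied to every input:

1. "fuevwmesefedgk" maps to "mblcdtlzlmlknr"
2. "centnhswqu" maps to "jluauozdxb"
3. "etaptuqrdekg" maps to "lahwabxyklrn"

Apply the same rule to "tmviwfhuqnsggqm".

The pattern: shift every letter 7 places forward in the alphabet (wrapping around).
Applying that to "tmviwfhuqnsggqm" gives "atcpdmobxuznnxt".

atcpdmobxuznnxt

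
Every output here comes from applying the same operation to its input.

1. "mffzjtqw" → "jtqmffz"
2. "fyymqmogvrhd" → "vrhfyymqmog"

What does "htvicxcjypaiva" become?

Looking at the pairs, the operation is to delete the last character, then move the last 3 characters to the front (rotate right by 3).
Working it through for "htvicxcjypaiva": intermediate "htvicxcjypaiv", final "aivhtvicxcjyp".

aivhtvicxcjyp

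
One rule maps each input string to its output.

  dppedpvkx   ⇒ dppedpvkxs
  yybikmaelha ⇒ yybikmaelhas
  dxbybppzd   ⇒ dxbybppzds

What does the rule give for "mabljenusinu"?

mabljenusinus

Each output is the input with this applied: append "s".
Applying that to "mabljenusinu" gives "mabljenusinus".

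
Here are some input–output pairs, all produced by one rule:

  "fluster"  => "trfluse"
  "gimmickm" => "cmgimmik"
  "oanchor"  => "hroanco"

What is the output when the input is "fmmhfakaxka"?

xafmmhfakak

The rule is to move the last 2 characters to the front (rotate right by 2), then swap the first and last characters.
On "fmmhfakaxka": the first step gives "kafmmhfakax", and the second then gives "xafmmhfakak".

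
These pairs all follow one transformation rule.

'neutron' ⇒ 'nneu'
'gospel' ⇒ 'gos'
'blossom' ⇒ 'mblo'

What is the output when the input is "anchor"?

Looking at the pairs, the operation is to move the first 3 characters to the end (rotate left by 3), then delete the first 3 characters.
Applying both steps to "anchor": "horanc", then "anc".

anc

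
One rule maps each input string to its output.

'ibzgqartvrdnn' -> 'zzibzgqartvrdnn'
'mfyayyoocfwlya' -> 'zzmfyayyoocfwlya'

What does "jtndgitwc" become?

The transformation: prepend "zz".
So "jtndgitwc" becomes "zzjtndgitwc".

zzjtndgitwc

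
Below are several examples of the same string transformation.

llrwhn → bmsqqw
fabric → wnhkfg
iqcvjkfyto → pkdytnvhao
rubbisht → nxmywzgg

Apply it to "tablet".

The transformation: swap the front and back halves of the string, then shift every letter 5 places forward in the alphabet (wrapping around).
Applying both steps to "tablet": "lettab", then "qjyyfg".

qjyyfg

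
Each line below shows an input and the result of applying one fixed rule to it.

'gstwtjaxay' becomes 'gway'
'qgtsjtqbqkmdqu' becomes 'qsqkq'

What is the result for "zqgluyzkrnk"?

The transformation: keep one character in every 3, starting at position 1 (positions 1st, 4th, 7th, ...).
For "zqgluyzkrnk" the result is "zlzn".

zlzn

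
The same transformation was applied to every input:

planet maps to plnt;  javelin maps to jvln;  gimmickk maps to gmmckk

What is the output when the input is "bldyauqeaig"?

bldyqg

The pattern: remove every vowel.
Doing the same to "bldyauqeaig": "bldyqg".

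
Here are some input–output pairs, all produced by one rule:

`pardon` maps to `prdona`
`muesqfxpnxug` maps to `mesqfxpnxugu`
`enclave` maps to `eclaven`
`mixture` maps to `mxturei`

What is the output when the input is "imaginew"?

iaginewm

In each case the input is transformed by: move the first character to the end, then swap the first and last characters.
Applying both steps to "imaginew": "maginewi", then "iaginewm".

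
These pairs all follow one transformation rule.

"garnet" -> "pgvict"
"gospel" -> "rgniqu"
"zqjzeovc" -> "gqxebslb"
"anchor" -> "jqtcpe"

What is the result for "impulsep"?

The pattern: shift every letter 2 places forward in the alphabet (wrapping around), then swap the front and back halves of the string.
For "impulsep", step one produces "korwnugr"; step two turns that into "nugrkorw".

nugrkorw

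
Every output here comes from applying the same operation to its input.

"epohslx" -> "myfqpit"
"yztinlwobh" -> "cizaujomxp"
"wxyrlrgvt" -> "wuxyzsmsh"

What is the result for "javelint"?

oukbwfmj

In each case the input is transformed by: move the last 2 characters to the front (rotate right by 2), then shift every letter 1 place forward in the alphabet (wrapping around).
"javelint" → "ntjaveli" → "oukbwfmj".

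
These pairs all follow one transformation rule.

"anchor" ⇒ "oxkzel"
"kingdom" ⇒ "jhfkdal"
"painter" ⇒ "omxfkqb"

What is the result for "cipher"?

Rule — shift every letter 3 places backward in the alphabet (wrapping around), then move the last character to the front.
"cipher" → "zfmebo" → "ozfmeb".

ozfmeb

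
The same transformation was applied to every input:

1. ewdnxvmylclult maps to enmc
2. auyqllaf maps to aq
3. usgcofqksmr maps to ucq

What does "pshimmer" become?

pi

The pattern: move the last 2 characters to the front (rotate right by 2), then keep one character in every 3, starting at position 3 (positions 3rd, 6th, 9th, ...).
"pshimmer" → "erpshimm" → "pi".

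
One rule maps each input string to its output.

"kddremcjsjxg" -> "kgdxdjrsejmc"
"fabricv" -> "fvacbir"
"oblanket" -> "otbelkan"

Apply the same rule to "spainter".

srpeatin

In each case the input is transformed by: take characters alternately from the front and the back (1st, last, 2nd, 2nd-last, ...).
Doing the same to "spainter": "srpeatin".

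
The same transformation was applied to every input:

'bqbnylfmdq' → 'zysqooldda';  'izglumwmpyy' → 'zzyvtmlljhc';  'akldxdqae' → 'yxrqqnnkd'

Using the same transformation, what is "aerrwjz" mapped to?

Each output is the input with this applied: shift every letter 13 places forward in the alphabet (wrapping around) — i.e. ROT13, then sort the characters into reverse alphabetical order.
Working it through for "aerrwjz": intermediate "nreejwm", final "wrnmjee".
(Check on "akldxdqae": → "nxyqkqdnr" → "yxrqqnnkd" ✓)

wrnmjee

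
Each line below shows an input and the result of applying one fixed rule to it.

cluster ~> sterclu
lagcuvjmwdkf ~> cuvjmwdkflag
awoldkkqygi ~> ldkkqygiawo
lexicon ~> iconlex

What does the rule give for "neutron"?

tronneu

In each case the input is transformed by: move the first 3 characters to the end (rotate left by 3).
Applying that to "neutron" gives "tronneu".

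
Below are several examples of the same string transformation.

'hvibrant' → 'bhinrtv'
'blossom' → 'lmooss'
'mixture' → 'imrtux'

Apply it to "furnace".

cefnru

The pattern: sort the characters into alphabetical order, then delete the first character.
Applying that to "furnace" gives "cefnru".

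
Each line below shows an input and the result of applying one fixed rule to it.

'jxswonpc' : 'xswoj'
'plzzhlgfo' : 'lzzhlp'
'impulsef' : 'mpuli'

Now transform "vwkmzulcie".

The pattern: delete the last 3 characters, then move the first character to the end.
On "vwkmzulcie": the first step gives "vwkmzul", and the second then gives "wkmzulv".

wkmzulv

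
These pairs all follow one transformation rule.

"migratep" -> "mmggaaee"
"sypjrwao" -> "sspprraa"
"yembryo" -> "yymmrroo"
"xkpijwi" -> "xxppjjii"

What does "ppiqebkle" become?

ppiieekkee

In each case the input is transformed by: keep every other character starting from the first (positions 1st, 3rd, 5th, ...), then double every character.
On "ppiqebkle": the first step gives "pieke", and the second then gives "ppiieekkee".
(Check on "sypjrwao": → "spra" → "sspprraa" ✓)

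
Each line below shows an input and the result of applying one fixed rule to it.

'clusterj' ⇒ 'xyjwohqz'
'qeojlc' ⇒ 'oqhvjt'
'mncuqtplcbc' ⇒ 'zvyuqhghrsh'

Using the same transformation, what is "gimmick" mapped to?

rnhplnr

The rule is to move the first 3 characters to the end (rotate left by 3), then shift every letter 5 places forward in the alphabet (wrapping around).
On "gimmick": the first step gives "mickgim", and the second then gives "rnhplnr".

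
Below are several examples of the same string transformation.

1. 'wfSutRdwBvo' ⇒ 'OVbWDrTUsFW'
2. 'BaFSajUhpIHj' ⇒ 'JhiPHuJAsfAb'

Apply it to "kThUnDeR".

rEdNuHtK

The transformation: flip the case of every letter, then reverse the string.
Starting from "kThUnDeR": after the first operation, "KtHuNdEr"; after the second, "rEdNuHtK".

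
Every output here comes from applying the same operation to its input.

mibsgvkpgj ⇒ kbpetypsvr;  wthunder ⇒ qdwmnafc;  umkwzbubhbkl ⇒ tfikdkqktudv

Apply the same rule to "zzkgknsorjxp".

tptwbxasgyii

Each output is the input with this applied: shift every letter 9 places forward in the alphabet (wrapping around), then move the first 2 characters to the end (rotate left by 2).
Working it through for "zzkgknsorjxp": intermediate "iitptwbxasgy", final "tptwbxasgyii".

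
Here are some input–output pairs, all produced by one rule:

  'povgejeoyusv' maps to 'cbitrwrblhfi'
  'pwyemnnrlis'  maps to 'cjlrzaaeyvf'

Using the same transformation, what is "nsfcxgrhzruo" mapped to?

afspkteumehb

Looking at the pairs, the operation is to shift every letter 13 places forward in the alphabet (wrapping around) — i.e. ROT13.
So "nsfcxgrhzruo" becomes "afspkteumehb".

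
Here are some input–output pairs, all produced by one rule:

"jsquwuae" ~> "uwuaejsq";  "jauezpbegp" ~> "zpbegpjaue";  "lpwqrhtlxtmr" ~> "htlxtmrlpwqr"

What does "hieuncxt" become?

The pattern: swap the front and back halves of the string, then move the last character to the front.
Applying both steps to "hieuncxt": "ncxthieu", then "uncxthie".
(Check on "lpwqrhtlxtmr": → "tlxtmrlpwqrh" → "htlxtmrlpwqr" ✓)

uncxthie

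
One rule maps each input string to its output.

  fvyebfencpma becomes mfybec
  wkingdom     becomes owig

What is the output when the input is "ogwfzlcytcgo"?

What's happening: move the last 2 characters to the front (rotate right by 2), then keep every other character starting from the first (positions 1st, 3rd, 5th, ...).
Working it through for "ogwfzlcytcgo": intermediate "googwfzlcytc", final "gowzct".
(Check on "wkingdom": → "omwkingd" → "owig" ✓)

gowzct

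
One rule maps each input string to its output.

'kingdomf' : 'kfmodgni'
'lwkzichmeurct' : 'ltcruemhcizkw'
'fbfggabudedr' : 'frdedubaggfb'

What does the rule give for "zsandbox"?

The rule is to move the first character to the end, then reverse the string.
Applying both steps to "zsandbox": "sandboxz", then "zxobdnas".
(Check on "fbfggabudedr": → "bfggabudedrf" → "frdedubaggfb" ✓)

zxobdnas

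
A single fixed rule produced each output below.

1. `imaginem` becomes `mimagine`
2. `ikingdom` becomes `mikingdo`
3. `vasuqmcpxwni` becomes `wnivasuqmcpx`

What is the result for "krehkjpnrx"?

rxkrehkjpn

In each case the input is transformed by: move the first 3 characters to the end (rotate left by 3), then swap the front and back halves of the string.
For "krehkjpnrx", step one produces "hkjpnrxkre"; step two turns that into "rxkrehkjpn".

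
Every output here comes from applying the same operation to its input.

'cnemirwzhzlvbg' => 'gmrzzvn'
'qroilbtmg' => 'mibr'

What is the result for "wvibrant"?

Rule — keep every other character starting from the second (positions 2nd, 4th, 6th, ...), then swap the first and last characters.
"wvibrant" → "vbat" → "tbav".
(Check on "qroilbtmg": → "ribm" → "mibr" ✓)

tbav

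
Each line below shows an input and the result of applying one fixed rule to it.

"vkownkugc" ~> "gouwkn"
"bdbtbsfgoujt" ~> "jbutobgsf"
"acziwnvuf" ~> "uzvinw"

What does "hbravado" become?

What's happening: take characters alternately from the front and the back (1st, last, 2nd, 2nd-last, ...), then delete the first 3 characters.
"hbravado" → "hobdraav" → "draav".

draav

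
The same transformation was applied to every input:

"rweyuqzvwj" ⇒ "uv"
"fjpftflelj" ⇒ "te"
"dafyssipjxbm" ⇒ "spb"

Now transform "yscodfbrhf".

dr

Rule — delete the first 3 characters, then keep one character in every 3, starting at position 2 (positions 2nd, 5th, 8th, ...).
Starting from "yscodfbrhf": after the first operation, "odfbrhf"; after the second, "dr".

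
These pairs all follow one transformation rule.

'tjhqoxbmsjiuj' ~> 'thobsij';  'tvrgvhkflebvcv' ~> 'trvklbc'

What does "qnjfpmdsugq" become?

In each case the input is transformed by: keep every other character starting from the first (positions 1st, 3rd, 5th, ...).
For "qnjfpmdsugq" the result is "qjpduq".

qjpduq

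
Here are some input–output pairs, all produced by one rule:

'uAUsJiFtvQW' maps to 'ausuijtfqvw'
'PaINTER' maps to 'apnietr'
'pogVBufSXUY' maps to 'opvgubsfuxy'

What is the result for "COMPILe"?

Rule — swap each adjacent pair of characters (1↔2, 3↔4, ...), then convert every letter to lowercase.
For "COMPILe", step one produces "OCPMLIe"; step two turns that into "ocpmlie".

ocpmlie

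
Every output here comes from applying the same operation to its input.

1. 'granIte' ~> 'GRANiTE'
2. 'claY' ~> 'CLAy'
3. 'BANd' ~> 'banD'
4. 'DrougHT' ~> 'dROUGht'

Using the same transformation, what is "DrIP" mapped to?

dRip

Rule — flip the case of every letter.
"DrIP" → "dRip".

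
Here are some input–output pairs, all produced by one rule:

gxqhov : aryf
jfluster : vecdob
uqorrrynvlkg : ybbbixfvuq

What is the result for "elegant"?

The pattern: delete the first 2 characters, then shift every letter 10 places forward in the alphabet (wrapping around).
On "elegant": the first step gives "egant", and the second then gives "oqkxd".
(Check on "uqorrrynvlkg": → "orrrynvlkg" → "ybbbixfvuq" ✓)

oqkxd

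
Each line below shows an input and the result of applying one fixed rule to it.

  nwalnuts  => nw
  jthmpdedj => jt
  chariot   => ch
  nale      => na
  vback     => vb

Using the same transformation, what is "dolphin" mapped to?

do

In each case the input is transformed by: keep only the first 2 characters.
Applying that to "dolphin" gives "do".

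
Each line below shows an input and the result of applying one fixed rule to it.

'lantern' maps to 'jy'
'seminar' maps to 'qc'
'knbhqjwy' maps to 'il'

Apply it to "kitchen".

ig

The rule is to shift every letter 2 places backward in the alphabet (wrapping around), then keep only the first 2 characters.
For "kitchen", step one produces "igrafcl"; step two turns that into "ig".
(Check on "lantern": → "jylrcpl" → "jy" ✓)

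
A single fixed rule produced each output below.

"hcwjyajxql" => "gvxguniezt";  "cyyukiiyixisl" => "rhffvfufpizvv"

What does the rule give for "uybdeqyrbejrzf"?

abnvoybgowcrvy

The rule is to shift every letter 3 places backward in the alphabet (wrapping around), then move the first 3 characters to the end (rotate left by 3).
"uybdeqyrbejrzf" → "rvyabnvoybgowc" → "abnvoybgowcrvy".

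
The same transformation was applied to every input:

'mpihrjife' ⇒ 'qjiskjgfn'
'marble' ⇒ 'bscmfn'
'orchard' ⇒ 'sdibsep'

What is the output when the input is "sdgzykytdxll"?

ehazlzueymmt

What's happening: shift every letter 1 place forward in the alphabet (wrapping around), then move the first character to the end.
So "sdgzykytdxll" becomes "ehazlzueymmt".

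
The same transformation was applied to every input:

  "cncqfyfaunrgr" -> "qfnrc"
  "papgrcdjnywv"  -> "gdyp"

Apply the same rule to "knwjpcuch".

What's happening: move the first 3 characters to the end (rotate left by 3), then keep one character in every 3, starting at position 1 (positions 1st, 4th, 7th, ...).
Working it through for "knwjpcuch": intermediate "jpcuchknw", final "juk".
(Check on "cncqfyfaunrgr": → "qfyfaunrgrcnc" → "qfnrc" ✓)

juk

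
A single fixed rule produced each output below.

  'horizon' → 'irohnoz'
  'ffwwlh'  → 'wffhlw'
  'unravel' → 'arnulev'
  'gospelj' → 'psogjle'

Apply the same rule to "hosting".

Each output is the input with this applied: reverse the string, then move the first 3 characters to the end (rotate left by 3).
On "hosting": the first step gives "gnitsoh", and the second then gives "tsohgni".
(Check on "horizon": → "noziroh" → "irohnoz" ✓)

tsohgni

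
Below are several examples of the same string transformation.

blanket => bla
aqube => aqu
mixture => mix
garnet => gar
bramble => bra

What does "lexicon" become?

The rule is to keep only the first 3 characters.
Doing the same to "lexicon": "lex".

lex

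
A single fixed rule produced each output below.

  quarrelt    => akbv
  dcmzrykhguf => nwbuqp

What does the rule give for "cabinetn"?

mlxd

The rule is to keep every other character starting from the first (positions 1st, 3rd, 5th, ...), then shift every letter 10 places forward in the alphabet (wrapping around).
For "cabinetn", step one produces "cbnt"; step two turns that into "mlxd".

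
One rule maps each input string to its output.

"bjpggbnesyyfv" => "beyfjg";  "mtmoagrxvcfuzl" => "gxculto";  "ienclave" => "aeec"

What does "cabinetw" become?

Rule — keep every other character starting from the second (positions 2nd, 4th, 6th, ...), then move the first 2 characters to the end (rotate left by 2).
Applying that to "cabinetw" gives "ewai".

ewai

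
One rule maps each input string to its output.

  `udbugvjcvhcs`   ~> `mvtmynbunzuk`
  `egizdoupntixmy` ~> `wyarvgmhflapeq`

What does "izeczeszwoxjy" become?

arwurwkrogpbq

What's happening: shift every letter 8 places backward in the alphabet (wrapping around).
On "izeczeszwoxjy" that produces "arwurwkrogpbq".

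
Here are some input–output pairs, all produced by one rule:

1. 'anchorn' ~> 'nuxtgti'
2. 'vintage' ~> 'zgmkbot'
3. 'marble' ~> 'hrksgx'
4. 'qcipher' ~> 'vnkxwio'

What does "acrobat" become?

uhgzgix

The pattern: move the first 3 characters to the end (rotate left by 3), then shift every letter 6 places forward in the alphabet (wrapping around).
Starting from "acrobat": after the first operation, "obatacr"; after the second, "uhgzgix".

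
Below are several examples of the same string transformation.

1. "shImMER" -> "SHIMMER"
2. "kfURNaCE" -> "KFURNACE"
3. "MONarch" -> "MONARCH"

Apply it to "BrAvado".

BRAVADO

Looking at the pairs, the operation is to convert every letter to uppercase.
Doing the same to "BrAvado": "BRAVADO".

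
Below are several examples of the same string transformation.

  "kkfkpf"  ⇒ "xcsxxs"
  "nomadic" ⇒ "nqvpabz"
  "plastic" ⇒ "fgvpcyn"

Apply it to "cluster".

The pattern: move the first 3 characters to the end (rotate left by 3), then shift every letter 13 places forward in the alphabet (wrapping around) — i.e. ROT13.
Working it through for "cluster": intermediate "sterclu", final "fgrepyh".

fgrepyh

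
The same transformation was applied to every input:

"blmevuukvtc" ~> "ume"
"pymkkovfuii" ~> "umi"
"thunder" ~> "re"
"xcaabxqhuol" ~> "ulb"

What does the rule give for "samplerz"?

The rule is to sort the characters into reverse alphabetical order, then keep one character in every 3, starting at position 3 (positions 3rd, 6th, 9th, ...).
"samplerz" → "zsrpmlea" → "rl".

rl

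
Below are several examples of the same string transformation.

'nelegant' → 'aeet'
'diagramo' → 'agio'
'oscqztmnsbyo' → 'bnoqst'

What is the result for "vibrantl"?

ilnr

The pattern: keep every other character starting from the second (positions 2nd, 4th, 6th, ...), then sort the characters into alphabetical order.
"vibrantl" → "irnl" → "ilnr".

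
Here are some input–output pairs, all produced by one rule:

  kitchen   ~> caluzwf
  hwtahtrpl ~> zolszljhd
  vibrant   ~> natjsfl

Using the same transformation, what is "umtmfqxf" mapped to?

melexipx

The transformation: shift every letter 8 places backward in the alphabet (wrapping around).
On "umtmfqxf" that produces "melexipx".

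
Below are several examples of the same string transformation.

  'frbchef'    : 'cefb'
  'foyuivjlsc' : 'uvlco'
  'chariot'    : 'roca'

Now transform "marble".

bea

Rule — move the first 3 characters to the end (rotate left by 3), then keep every other character starting from the first (positions 1st, 3rd, 5th, ...).
"marble" → "blemar" → "bea".
(Check on "frbchef": → "cheffrb" → "cefb" ✓)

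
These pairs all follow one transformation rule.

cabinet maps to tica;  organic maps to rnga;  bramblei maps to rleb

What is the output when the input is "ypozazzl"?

The rule is to sort the characters into reverse alphabetical order, then keep every other character starting from the first (positions 1st, 3rd, 5th, ...).
Applying both steps to "ypozazzl": "zzzypola", then "zzpl".

zzpl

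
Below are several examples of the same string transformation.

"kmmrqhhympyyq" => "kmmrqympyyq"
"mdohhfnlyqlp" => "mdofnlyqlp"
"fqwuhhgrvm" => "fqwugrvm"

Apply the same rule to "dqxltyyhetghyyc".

dqxltyyetgyyc

Looking at the pairs, the operation is to remove every "h".
On "dqxltyyhetghyyc" that produces "dqxltyyetgyyc".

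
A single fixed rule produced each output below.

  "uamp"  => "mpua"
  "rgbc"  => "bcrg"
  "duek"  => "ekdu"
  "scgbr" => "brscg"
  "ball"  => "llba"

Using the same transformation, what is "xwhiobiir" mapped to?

In each case the input is transformed by: move the last 2 characters to the front (rotate right by 2).
On "xwhiobiir" that produces "irxwhiobi".

irxwhiobi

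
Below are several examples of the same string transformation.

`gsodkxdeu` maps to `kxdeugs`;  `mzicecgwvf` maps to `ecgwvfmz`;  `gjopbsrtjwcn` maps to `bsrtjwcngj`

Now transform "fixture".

urefi

In each case the input is transformed by: move the first 2 characters to the end (rotate left by 2), then delete the first 2 characters.
On "fixture": the first step gives "xturefi", and the second then gives "urefi".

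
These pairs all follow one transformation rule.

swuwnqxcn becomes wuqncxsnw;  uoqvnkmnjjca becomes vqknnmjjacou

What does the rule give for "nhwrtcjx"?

The pattern: move the first 2 characters to the end (rotate left by 2), then swap each adjacent pair of characters (1↔2, 3↔4, ...).
Applying that to "nhwrtcjx" gives "rwctxjhn".

rwctxjhn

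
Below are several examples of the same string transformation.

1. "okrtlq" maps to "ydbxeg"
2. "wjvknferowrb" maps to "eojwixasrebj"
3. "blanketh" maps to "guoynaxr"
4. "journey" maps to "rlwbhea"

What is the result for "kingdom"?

bzxvatq

The pattern: move the last 2 characters to the front (rotate right by 2), then shift every letter 13 places forward in the alphabet (wrapping around) — i.e. ROT13.
Starting from "kingdom": after the first operation, "omkingd"; after the second, "bzxvatq".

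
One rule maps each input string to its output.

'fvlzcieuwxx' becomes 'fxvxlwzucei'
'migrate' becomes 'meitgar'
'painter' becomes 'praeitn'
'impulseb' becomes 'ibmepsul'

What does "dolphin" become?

The rule is to take characters alternately from the front and the back (1st, last, 2nd, 2nd-last, ...).
Doing the same to "dolphin": "dnoilhp".

dnoilhp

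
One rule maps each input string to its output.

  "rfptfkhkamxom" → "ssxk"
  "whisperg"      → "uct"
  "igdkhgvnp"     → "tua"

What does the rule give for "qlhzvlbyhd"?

yil

The rule is to shift every letter 13 places forward in the alphabet (wrapping around) — i.e. ROT13, then keep one character in every 3, starting at position 2 (positions 2nd, 5th, 8th, ...).
"qlhzvlbyhd" → "dyumiyoluq" → "yil".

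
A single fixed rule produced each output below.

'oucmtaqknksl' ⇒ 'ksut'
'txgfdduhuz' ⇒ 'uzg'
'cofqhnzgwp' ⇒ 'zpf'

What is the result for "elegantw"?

What's happening: swap the front and back halves of the string, then keep one character in every 3, starting at position 2 (positions 2nd, 5th, 8th, ...).
So "elegantw" becomes "neg".

neg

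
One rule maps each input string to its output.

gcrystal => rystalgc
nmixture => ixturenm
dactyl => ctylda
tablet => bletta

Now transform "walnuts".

lnutswa

The rule is to move the first 2 characters to the end (rotate left by 2).
Applying that to "walnuts" gives "lnutswa".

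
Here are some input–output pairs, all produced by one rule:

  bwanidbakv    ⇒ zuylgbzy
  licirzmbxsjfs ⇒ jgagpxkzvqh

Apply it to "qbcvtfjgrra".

ozatrdhep

What's happening: delete the last 2 characters, then shift every letter 2 places backward in the alphabet (wrapping around).
"qbcvtfjgrra" → "qbcvtfjgr" → "ozatrdhep".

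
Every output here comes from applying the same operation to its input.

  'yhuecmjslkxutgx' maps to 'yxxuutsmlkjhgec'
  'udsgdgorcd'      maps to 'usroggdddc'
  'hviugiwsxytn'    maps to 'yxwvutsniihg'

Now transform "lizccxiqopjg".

The pattern: sort the characters into reverse alphabetical order.
Doing the same to "lizccxiqopjg": "zxqpoljiigcc".

zxqpoljiigcc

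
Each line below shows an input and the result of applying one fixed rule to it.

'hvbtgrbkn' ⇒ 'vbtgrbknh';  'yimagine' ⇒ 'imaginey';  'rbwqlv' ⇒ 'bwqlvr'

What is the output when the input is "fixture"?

ixturef

The transformation: move the first character to the end.
Doing the same to "fixture": "ixturef".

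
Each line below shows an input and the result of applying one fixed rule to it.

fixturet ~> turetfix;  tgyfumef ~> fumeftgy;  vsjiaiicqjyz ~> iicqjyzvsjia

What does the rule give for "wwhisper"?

What's happening: move the last character to the front, then swap the front and back halves of the string.
"wwhisper" → "rwwhispe" → "isperwwh".

isperwwh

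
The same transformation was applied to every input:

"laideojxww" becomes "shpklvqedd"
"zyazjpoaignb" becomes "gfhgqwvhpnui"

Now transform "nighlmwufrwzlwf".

upnostdbmydgsdm

The pattern: shift every letter 7 places forward in the alphabet (wrapping around).
Doing the same to "nighlmwufrwzlwf": "upnostdbmydgsdm".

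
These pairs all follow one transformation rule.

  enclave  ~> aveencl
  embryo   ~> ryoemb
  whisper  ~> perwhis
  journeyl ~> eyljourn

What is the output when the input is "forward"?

What's happening: move the last 3 characters to the front (rotate right by 3).
Applying that to "forward" gives "ardforw".

ardforw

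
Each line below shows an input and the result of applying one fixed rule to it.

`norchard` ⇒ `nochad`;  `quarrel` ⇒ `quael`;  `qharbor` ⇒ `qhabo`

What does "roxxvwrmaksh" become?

The pattern: remove every "r".
"roxxvwrmaksh" → "oxxvwmaksh".

oxxvwmaksh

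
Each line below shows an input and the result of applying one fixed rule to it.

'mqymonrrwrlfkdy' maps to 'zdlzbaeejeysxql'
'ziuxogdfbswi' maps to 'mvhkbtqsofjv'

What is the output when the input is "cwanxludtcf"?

pjnakyhqgps

The transformation: shift every letter 13 places forward in the alphabet (wrapping around) — i.e. ROT13.
For "cwanxludtcf" the result is "pjnakyhqgps".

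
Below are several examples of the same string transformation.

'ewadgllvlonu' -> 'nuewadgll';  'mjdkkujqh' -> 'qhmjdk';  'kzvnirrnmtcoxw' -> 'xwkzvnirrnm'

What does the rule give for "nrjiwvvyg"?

Rule — move the last 2 characters to the front (rotate right by 2), then delete the last 3 characters.
For "nrjiwvvyg" the result is "ygnrji".

ygnrji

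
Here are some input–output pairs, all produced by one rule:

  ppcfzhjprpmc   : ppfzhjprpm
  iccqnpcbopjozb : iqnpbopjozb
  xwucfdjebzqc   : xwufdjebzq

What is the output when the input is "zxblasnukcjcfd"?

The rule is to remove every "c".
"zxblasnukcjcfd" → "zxblasnukjfd".

zxblasnukjfd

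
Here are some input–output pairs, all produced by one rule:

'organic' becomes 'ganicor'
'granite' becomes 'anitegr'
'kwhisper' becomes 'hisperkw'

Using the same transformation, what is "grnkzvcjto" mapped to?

nkzvcjtogr

Looking at the pairs, the operation is to move the first 2 characters to the end (rotate left by 2).
On "grnkzvcjto" that produces "nkzvcjtogr".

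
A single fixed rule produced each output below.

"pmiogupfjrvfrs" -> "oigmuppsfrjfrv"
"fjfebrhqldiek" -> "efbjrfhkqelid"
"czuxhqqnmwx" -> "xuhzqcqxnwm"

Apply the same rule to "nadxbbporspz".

Looking at the pairs, the operation is to move the first 3 characters to the end (rotate left by 3), then take characters alternately from the front and the back (1st, last, 2nd, 2nd-last, ...).
Starting from "nadxbbporspz": after the first operation, "xbbporspznad"; after the second, "xdbabnpzoprs".

xdbabnpzoprs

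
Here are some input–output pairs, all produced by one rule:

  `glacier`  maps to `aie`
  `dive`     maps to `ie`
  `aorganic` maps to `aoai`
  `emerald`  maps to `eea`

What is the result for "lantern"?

ae

What's happening: keep only the vowels.
Applying that to "lantern" gives "ae".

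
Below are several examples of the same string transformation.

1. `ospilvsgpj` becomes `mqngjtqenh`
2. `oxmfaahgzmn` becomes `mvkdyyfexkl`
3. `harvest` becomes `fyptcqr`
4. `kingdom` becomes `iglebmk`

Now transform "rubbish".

pszzgqf

In each case the input is transformed by: shift every letter 2 places backward in the alphabet (wrapping around).
Doing the same to "rubbish": "pszzgqf".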